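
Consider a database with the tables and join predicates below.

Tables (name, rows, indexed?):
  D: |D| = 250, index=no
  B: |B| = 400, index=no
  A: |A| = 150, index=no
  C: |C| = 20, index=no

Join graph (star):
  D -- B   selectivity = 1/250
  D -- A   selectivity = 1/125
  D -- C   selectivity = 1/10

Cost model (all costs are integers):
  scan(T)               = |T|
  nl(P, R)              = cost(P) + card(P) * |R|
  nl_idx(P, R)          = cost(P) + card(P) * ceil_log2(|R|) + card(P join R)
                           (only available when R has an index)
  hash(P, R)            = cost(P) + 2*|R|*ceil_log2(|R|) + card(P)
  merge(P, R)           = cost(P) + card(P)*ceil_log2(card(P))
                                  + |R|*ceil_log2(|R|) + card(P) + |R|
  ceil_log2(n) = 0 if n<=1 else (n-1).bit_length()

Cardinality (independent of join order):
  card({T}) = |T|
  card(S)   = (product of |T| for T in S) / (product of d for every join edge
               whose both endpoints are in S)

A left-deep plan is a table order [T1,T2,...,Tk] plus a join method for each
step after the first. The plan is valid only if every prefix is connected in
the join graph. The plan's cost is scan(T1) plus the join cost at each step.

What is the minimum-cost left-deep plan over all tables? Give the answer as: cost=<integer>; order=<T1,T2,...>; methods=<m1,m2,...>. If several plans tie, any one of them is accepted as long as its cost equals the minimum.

Selinger DP (subsets sized 1..n):
  {D}: scan cost=250, card=250
  {B}: scan cost=400, card=400
  {A}: scan cost=150, card=150
  {C}: scan cost=20, card=20
  {BD}: card=400; try (D,hash)→4800, (B,merge)→6500, (D,merge)→6650, (B,hash)→7700, (B,nl)→100250, (D,nl)→100400; best=4800 via (D,hash)
  {AD}: card=300; try (A,hash)→2900, (D,merge)→3750, (A,merge)→3850, (D,hash)→4300, (D,nl)→37650, (A,nl)→37750; best=2900 via (A,hash)
  {CD}: card=500; try (C,hash)→700, (D,merge)→2390, (C,merge)→2620, (D,hash)→4040, (D,nl)→5020, (C,nl)→5250; best=700 via (C,hash)
  {ABD}: card=480; try (A,hash)→7600, (B,merge)→9900, (A,merge)→10150, (B,hash)→10400, (A,nl)→64800, (B,nl)→122900; best=7600 via (A,hash)
  {BCD}: card=800; try (C,hash)→5400, (B,hash)→8400, (C,merge)→8920, (B,merge)→9700, (C,nl)→12800, (B,nl)→200700; best=5400 via (C,hash)
  {ACD}: card=600; try (C,hash)→3400, (A,hash)→3600, (C,merge)→6020, (A,merge)→7050, (C,nl)→8900, (A,nl)→75700; best=3400 via (C,hash)
  {ABCD}: card=960; try (C,hash)→8280, (A,hash)→8600, (B,hash)→11200, (C,merge)→12520, (B,merge)→14000, (A,merge)→15550 …(+3); best=8280 via (C,hash)

cost=8280; order=B,D,A,C; methods=hash,hash,hash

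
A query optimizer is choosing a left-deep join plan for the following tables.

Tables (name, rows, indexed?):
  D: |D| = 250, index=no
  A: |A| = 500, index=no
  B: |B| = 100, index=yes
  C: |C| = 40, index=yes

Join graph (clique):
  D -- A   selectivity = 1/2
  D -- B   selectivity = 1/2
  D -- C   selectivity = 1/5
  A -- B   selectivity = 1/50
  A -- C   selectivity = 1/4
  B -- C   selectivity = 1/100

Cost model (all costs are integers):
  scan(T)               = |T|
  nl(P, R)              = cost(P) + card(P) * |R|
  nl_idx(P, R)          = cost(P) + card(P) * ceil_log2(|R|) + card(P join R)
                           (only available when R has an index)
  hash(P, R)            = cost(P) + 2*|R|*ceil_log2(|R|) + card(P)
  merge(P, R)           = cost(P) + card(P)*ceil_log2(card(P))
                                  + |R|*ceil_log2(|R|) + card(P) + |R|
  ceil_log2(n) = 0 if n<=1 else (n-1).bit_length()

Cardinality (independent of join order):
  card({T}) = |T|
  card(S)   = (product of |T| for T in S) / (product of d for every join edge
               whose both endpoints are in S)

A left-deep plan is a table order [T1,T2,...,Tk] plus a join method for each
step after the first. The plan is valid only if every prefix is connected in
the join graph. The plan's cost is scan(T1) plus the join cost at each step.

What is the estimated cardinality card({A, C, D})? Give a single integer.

Tables in S: A(500), C(40), D(250)
Edges inside S: D-A(d=2), D-C(d=5), A-C(d=4)
numerator = 500 * 40 * 250 = 5000000
denominator = 2 * 5 * 4 = 40
card(S) = 5000000 / 40 = 125000

125000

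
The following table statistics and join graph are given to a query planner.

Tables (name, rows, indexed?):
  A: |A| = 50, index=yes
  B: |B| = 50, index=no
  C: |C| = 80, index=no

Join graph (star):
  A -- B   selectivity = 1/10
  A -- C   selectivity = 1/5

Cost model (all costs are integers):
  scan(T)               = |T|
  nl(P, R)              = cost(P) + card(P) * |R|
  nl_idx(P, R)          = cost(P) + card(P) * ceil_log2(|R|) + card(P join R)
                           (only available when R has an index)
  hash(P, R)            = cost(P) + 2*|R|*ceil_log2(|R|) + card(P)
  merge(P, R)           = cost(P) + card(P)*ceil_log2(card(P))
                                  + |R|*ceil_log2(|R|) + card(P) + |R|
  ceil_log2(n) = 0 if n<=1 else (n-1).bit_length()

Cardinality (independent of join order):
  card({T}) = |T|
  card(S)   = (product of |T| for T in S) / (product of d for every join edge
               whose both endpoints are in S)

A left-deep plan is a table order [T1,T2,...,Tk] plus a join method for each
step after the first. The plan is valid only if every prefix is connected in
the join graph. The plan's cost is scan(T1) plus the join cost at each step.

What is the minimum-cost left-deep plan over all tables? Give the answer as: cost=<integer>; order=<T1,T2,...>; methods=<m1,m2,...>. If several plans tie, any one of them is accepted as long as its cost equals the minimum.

cost=1970; order=B,A,C; methods=nl_idx,hash

Selinger DP (subsets sized 1..n):
  {A}: scan cost=50, card=50
  {B}: scan cost=50, card=50
  {C}: scan cost=80, card=80
  {AB}: card=250; try (A,nl_idx)→600, (B,hash)→700, (A,hash)→700, (B,merge)→750, (A,merge)→750, (B,nl)→2550 …(+1); best=600 via (A,nl_idx)
  {AC}: card=800; try (A,hash)→760, (C,merge)→1040, (A,merge)→1070, (C,hash)→1220, (A,nl_idx)→1360, (C,nl)→4050 …(+1); best=760 via (A,hash)
  {ABC}: card=4000; try (C,hash)→1970, (B,hash)→2160, (C,merge)→3490, (B,merge)→9910, (C,nl)→20600, (B,nl)→40760; best=1970 via (C,hash)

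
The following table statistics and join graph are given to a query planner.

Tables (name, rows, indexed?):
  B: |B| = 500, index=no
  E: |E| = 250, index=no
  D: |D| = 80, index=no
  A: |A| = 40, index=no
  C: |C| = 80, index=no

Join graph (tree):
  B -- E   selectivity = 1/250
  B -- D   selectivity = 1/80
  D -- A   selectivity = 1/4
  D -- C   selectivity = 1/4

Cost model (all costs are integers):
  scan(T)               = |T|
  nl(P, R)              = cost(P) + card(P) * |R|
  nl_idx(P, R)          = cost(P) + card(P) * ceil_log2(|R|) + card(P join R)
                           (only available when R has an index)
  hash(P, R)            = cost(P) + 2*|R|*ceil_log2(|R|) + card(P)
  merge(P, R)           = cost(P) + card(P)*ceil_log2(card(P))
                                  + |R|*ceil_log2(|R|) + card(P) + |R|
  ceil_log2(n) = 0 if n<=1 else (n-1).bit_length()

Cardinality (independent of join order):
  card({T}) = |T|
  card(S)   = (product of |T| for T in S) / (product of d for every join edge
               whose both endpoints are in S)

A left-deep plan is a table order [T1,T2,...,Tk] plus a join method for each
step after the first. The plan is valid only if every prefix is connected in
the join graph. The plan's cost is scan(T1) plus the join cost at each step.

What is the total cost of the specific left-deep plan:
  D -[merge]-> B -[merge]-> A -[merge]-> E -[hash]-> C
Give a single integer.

step 1: scan D: cost=80, card=80
step 2: join B via merge
    card(P join B) = 80*500/(80) = 500
    cost = 80 + 80*7 + 500*9 + 80 + 500 = 5720
step 3: join A via merge
    card(P join A) = 500*40/(4) = 5000
    cost = 5720 + 500*9 + 40*6 + 500 + 40 = 11000
step 4: join E via merge
    card(P join E) = 5000*250/(250) = 5000
    cost = 11000 + 5000*13 + 250*8 + 5000 + 250 = 83250
step 5: join C via hash
    card(P join C) = 5000*80/(4) = 100000
    cost = 83250 + 2*80*7 + 5000 = 89370

89370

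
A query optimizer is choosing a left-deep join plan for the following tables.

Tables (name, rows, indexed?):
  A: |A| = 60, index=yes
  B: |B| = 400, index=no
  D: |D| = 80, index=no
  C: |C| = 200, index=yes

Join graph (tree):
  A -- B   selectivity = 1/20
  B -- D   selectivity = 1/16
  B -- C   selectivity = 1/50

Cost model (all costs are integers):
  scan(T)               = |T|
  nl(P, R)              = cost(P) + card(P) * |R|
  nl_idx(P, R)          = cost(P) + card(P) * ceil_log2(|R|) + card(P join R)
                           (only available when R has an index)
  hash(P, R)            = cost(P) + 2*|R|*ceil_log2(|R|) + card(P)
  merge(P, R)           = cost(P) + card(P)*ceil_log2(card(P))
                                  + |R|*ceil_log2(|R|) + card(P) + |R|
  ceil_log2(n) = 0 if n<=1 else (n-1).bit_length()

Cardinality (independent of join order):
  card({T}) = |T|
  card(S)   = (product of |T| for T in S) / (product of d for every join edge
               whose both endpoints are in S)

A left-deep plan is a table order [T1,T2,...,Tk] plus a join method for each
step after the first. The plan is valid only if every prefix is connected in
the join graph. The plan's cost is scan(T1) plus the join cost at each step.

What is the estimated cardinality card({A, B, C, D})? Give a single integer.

Tables in S: A(60), B(400), C(200), D(80)
Edges inside S: A-B(d=20), B-D(d=16), B-C(d=50)
numerator = 60 * 400 * 200 * 80 = 384000000
denominator = 20 * 16 * 50 = 16000
card(S) = 384000000 / 16000 = 24000

24000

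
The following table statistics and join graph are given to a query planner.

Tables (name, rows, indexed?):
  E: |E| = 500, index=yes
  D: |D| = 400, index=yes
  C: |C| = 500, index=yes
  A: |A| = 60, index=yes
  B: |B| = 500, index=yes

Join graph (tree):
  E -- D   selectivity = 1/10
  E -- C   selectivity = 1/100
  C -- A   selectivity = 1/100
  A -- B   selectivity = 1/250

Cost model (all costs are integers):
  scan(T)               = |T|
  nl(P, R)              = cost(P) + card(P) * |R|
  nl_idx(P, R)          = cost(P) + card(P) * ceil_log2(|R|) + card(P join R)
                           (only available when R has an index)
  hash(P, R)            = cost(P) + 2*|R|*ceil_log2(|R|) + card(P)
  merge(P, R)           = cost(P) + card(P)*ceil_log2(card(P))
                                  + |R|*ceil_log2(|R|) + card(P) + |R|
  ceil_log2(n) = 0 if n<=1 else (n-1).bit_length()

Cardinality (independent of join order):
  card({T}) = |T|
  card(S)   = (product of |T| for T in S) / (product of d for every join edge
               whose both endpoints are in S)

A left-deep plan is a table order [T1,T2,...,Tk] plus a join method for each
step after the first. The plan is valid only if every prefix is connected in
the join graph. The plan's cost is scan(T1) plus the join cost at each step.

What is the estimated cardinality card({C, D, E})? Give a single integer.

Tables in S: C(500), D(400), E(500)
Edges inside S: E-D(d=10), E-C(d=100)
numerator = 500 * 400 * 500 = 100000000
denominator = 10 * 100 = 1000
card(S) = 100000000 / 1000 = 100000

100000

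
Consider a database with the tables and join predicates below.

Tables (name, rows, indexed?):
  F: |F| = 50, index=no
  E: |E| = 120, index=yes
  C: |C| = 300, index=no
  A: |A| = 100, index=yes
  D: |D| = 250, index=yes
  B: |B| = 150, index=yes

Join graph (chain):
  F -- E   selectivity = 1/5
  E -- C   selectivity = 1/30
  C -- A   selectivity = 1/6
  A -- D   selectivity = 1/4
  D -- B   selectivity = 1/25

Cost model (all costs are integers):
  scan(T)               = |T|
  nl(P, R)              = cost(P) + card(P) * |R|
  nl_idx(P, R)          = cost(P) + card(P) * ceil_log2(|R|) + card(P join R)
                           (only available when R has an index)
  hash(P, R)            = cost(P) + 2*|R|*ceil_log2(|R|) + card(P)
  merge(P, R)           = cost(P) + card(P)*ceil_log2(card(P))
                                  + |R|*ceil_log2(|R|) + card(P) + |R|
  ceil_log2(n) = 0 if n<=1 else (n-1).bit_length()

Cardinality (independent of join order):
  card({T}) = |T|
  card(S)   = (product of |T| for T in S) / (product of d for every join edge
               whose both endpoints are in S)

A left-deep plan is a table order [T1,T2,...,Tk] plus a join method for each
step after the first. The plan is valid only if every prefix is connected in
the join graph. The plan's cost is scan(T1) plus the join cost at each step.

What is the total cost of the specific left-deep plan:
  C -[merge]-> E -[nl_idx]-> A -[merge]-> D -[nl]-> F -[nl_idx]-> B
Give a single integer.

step 1: scan C: cost=300, card=300
step 2: join E via merge
    card(P join E) = 300*120/(30) = 1200
    cost = 300 + 300*9 + 120*7 + 300 + 120 = 4260
step 3: join A via nl_idx
    card(P join A) = 1200*100/(6) = 20000
    cost = 4260 + 1200*7 + 20000 = 32660
step 4: join D via merge
    card(P join D) = 20000*250/(4) = 1250000
    cost = 32660 + 20000*15 + 250*8 + 20000 + 250 = 354910
step 5: join F via nl
    card(P join F) = 1250000*50/(5) = 12500000
    cost = 354910 + 1250000*50 = 62854910
step 6: join B via nl_idx
    card(P join B) = 12500000*150/(25) = 75000000
    cost = 62854910 + 12500000*8 + 75000000 = 237854910

237854910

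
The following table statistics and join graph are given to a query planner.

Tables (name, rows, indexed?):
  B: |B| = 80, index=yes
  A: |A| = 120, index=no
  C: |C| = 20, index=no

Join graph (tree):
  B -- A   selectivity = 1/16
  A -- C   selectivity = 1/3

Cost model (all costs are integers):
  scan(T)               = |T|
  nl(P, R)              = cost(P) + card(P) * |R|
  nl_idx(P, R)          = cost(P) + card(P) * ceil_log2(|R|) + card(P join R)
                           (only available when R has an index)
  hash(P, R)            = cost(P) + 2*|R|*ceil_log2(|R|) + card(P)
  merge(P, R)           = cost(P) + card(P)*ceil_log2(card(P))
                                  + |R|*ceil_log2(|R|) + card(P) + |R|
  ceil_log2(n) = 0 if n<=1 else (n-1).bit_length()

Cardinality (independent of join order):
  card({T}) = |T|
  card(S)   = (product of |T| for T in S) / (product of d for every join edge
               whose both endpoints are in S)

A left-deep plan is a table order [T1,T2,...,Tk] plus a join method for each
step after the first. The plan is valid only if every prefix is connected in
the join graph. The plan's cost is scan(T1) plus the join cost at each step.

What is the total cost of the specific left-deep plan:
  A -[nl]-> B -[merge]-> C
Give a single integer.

step 1: scan A: cost=120, card=120
step 2: join B via nl
    card(P join B) = 120*80/(16) = 600
    cost = 120 + 120*80 = 9720
step 3: join C via merge
    card(P join C) = 600*20/(3) = 4000
    cost = 9720 + 600*10 + 20*5 + 600 + 20 = 16440

16440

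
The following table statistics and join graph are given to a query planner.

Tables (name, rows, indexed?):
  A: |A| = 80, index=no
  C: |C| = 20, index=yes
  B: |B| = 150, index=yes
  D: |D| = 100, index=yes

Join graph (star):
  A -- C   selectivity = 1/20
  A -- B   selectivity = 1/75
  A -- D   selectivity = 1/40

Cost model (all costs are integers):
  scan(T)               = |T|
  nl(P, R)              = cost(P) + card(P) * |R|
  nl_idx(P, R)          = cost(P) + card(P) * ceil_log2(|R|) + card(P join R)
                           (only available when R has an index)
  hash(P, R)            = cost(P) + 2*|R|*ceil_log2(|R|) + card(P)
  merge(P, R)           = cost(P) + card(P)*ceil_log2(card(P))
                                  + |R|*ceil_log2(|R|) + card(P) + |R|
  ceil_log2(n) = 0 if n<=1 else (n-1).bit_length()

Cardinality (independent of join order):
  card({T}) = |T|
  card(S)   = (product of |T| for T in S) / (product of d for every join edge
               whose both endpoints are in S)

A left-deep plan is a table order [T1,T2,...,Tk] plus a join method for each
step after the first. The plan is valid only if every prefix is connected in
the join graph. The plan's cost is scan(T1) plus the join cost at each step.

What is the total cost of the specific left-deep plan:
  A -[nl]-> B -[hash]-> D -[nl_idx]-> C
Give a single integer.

step 1: scan A: cost=80, card=80
step 2: join B via nl
    card(P join B) = 80*150/(75) = 160
    cost = 80 + 80*150 = 12080
step 3: join D via hash
    card(P join D) = 160*100/(40) = 400
    cost = 12080 + 2*100*7 + 160 = 13640
step 4: join C via nl_idx
    card(P join C) = 400*20/(20) = 400
    cost = 13640 + 400*5 + 400 = 16040

16040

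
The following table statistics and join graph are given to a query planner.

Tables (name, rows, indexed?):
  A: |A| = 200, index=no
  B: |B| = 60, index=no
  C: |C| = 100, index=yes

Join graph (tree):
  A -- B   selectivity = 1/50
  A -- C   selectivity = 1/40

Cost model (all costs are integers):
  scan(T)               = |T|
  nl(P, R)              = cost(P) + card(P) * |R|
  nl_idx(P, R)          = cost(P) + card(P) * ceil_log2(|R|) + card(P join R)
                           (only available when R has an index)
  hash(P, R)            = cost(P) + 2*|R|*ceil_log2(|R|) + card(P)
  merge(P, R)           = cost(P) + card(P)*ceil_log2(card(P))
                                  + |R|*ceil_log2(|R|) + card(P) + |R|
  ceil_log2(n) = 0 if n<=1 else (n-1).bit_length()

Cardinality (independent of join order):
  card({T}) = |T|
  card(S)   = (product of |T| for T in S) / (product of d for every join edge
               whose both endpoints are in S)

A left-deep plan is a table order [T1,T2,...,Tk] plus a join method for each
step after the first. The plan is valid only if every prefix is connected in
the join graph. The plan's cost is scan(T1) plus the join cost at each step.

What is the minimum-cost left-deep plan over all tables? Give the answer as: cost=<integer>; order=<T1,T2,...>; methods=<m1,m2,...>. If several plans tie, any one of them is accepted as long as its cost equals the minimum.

cost=2760; order=A,B,C; methods=hash,hash

Selinger DP (subsets sized 1..n):
  {A}: scan cost=200, card=200
  {B}: scan cost=60, card=60
  {C}: scan cost=100, card=100
  {AB}: card=240; try (B,hash)→1120, (A,merge)→2280, (B,merge)→2420, (A,hash)→3320, (A,nl)→12060, (B,nl)→12200; best=1120 via (B,hash)
  {AC}: card=500; try (C,hash)→1800, (C,nl_idx)→2100, (A,merge)→2700, (C,merge)→2800, (A,hash)→3400, (A,nl)→20100 …(+1); best=1800 via (C,hash)
  {ABC}: card=600; try (C,hash)→2760, (B,hash)→3020, (C,nl_idx)→3400, (C,merge)→4080, (B,merge)→7220, (C,nl)→25120 …(+1); best=2760 via (C,hash)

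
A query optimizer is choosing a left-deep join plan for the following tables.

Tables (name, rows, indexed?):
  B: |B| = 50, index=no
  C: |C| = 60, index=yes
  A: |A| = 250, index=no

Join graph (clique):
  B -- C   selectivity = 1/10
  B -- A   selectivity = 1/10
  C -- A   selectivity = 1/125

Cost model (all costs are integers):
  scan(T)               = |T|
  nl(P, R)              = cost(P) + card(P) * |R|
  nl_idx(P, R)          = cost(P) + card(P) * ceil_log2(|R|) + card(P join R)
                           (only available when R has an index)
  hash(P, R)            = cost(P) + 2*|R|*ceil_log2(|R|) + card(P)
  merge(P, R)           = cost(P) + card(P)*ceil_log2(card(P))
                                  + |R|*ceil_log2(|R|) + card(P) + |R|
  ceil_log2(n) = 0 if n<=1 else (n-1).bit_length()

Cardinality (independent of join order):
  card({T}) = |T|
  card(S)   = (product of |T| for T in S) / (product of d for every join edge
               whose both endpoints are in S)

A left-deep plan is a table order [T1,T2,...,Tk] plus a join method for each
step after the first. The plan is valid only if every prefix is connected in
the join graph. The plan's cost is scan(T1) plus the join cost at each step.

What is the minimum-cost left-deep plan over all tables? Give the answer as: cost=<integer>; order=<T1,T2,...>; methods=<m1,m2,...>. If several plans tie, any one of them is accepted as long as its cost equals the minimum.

Selinger DP (subsets sized 1..n):
  {B}: scan cost=50, card=50
  {C}: scan cost=60, card=60
  {A}: scan cost=250, card=250
  {BC}: card=300; try (C,nl_idx)→650, (B,hash)→720, (C,hash)→820, (C,merge)→820, (B,merge)→830, (C,nl)→3050 …(+1); best=650 via (C,nl_idx)
  {AB}: card=1250; try (B,hash)→1100, (A,merge)→2650, (B,merge)→2850, (A,hash)→4100, (A,nl)→12550, (B,nl)→12750; best=1100 via (B,hash)
  {AC}: card=120; try (C,hash)→1220, (C,nl_idx)→1870, (A,merge)→2730, (C,merge)→2920, (A,hash)→4120, (A,nl)→15060 …(+1); best=1220 via (C,hash)
  {ABC}: card=60; try (B,hash)→1940, (B,merge)→2530, (C,hash)→3070, (A,hash)→4950, (A,merge)→5900, (B,nl)→7220 …(+4); best=1940 via (B,hash)

cost=1940; order=A,C,B; methods=hash,hash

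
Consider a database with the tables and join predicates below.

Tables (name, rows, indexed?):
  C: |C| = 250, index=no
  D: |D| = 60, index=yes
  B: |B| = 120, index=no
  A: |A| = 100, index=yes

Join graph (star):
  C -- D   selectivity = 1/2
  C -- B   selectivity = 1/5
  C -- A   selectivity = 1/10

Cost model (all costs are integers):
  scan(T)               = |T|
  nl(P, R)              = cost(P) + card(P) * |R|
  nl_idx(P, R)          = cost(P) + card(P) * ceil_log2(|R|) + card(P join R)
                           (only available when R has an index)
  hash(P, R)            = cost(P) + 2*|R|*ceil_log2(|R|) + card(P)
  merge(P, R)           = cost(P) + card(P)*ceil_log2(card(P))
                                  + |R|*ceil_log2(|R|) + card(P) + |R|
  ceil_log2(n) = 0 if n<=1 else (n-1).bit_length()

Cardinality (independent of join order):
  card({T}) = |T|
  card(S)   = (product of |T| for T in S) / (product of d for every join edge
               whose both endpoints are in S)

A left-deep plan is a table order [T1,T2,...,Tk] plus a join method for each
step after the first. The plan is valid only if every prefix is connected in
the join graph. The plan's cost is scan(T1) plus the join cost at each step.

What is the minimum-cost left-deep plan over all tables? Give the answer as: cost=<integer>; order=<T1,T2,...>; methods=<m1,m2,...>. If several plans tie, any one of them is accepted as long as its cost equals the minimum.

Selinger DP (subsets sized 1..n):
  {C}: scan cost=250, card=250
  {D}: scan cost=60, card=60
  {B}: scan cost=120, card=120
  {A}: scan cost=100, card=100
  {CD}: card=7500; try (D,hash)→1220, (C,merge)→2730, (D,merge)→2920, (C,hash)→4120, (D,nl_idx)→9250, (C,nl)→15060 …(+1); best=1220 via (D,hash)
  {BC}: card=6000; try (B,hash)→2180, (C,merge)→3330, (B,merge)→3460, (C,hash)→4240, (C,nl)→30120, (B,nl)→30250; best=2180 via (B,hash)
  {AC}: card=2500; try (A,hash)→1900, (C,merge)→3150, (A,merge)→3300, (C,hash)→4200, (A,nl_idx)→4500, (C,nl)→25100 …(+1); best=1900 via (A,hash)
  {BCD}: card=180000; try (D,hash)→8900, (B,hash)→10400, (D,merge)→86600, (B,merge)→107180, (D,nl_idx)→218180, (D,nl)→362180 …(+1); best=8900 via (D,hash)
  {ACD}: card=75000; try (D,hash)→5120, (A,hash)→10120, (D,merge)→34820, (D,nl_idx)→91900, (A,merge)→107020, (A,nl_idx)→128720 …(+2); best=5120 via (D,hash)
  {ABC}: card=60000; try (B,hash)→6080, (A,hash)→9580, (B,merge)→35360, (A,merge)→86980, (A,nl_idx)→104180, (B,nl)→301900 …(+1); best=6080 via (B,hash)
  {ABCD}: card=1800000; try (D,hash)→66800, (B,hash)→81800, (A,hash)→190300, (D,merge)→1026500, (B,merge)→1356080, (D,nl_idx)→2166080 …(+5); best=66800 via (D,hash)

cost=66800; order=C,A,B,D; methods=hash,hash,hash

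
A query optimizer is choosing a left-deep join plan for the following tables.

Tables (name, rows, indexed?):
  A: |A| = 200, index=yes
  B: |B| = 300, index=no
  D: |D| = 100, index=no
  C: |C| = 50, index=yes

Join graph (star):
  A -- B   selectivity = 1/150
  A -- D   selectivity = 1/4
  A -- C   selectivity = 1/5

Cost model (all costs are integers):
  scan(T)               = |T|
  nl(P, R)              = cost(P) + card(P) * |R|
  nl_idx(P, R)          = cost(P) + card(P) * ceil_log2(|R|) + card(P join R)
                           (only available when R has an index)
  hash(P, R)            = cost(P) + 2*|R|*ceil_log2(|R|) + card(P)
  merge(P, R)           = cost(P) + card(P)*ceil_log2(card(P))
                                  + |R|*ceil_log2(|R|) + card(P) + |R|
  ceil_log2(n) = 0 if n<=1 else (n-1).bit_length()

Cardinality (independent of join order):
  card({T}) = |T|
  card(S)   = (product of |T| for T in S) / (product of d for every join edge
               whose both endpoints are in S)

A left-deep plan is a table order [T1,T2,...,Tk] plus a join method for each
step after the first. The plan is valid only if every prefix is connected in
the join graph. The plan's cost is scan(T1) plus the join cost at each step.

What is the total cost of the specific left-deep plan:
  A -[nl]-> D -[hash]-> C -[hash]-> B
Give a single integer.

81200

step 1: scan A: cost=200, card=200
step 2: join D via nl
    card(P join D) = 200*100/(4) = 5000
    cost = 200 + 200*100 = 20200
step 3: join C via hash
    card(P join C) = 5000*50/(5) = 50000
    cost = 20200 + 2*50*6 + 5000 = 25800
step 4: join B via hash
    card(P join B) = 50000*300/(150) = 100000
    cost = 25800 + 2*300*9 + 50000 = 81200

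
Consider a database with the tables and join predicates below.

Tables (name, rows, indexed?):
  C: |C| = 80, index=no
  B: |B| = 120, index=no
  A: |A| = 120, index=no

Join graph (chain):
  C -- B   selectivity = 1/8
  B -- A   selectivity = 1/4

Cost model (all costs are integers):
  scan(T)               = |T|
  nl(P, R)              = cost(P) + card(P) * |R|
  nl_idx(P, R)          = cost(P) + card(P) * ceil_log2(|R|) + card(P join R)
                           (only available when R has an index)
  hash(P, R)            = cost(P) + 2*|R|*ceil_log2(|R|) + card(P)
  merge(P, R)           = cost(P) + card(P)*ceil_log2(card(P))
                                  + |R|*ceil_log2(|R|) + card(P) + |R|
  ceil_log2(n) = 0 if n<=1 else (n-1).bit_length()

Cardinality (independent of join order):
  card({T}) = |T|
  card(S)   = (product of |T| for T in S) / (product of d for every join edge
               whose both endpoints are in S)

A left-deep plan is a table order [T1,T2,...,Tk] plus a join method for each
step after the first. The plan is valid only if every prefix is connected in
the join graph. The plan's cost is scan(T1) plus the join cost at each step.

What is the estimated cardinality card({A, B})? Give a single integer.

Tables in S: A(120), B(120)
Edges inside S: B-A(d=4)
numerator = 120 * 120 = 14400
denominator = 4 = 4
card(S) = 14400 / 4 = 3600

3600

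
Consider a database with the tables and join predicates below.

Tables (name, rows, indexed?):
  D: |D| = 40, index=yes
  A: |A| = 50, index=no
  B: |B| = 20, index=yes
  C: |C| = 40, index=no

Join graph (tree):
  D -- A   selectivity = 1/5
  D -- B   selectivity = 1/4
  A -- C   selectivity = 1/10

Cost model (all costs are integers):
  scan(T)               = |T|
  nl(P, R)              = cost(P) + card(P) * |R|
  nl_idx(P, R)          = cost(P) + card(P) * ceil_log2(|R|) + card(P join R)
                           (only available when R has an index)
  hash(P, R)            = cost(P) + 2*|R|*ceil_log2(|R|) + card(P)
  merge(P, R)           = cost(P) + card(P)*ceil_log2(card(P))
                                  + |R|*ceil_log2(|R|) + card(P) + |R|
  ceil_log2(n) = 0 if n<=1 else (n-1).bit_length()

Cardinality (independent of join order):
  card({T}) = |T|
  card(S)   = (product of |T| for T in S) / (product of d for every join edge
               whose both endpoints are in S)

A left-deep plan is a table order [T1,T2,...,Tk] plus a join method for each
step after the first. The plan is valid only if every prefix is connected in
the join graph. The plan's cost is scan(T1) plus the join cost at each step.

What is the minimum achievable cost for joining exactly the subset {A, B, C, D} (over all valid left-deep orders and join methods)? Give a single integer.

Selinger DP over subsets of {A,B,C,D}:
  {D}: scan cost=40, card=40
  {A}: scan cost=50, card=50
  {B}: scan cost=20, card=20
  {C}: scan cost=40, card=40
  {AD}: card=400; try (D,hash)→580, (A,merge)→670, (D,merge)→680, (A,hash)→680, (D,nl_idx)→750, (A,nl)→2040 …(+1); best=580 via (D,hash)
  {BD}: card=200; try (B,hash)→280, (D,nl_idx)→340, (D,merge)→420, (B,merge)→440, (B,nl_idx)→440, (D,hash)→520 …(+2); best=280 via (B,hash)
  {AC}: card=200; try (C,hash)→580, (A,merge)→670, (C,merge)→680, (A,hash)→680, (A,nl)→2040, (C,nl)→2050; best=580 via (C,hash)
  {ABD}: card=2000; try (A,hash)→1080, (B,hash)→1180, (A,merge)→2430, (B,nl_idx)→4580, (B,merge)→4700, (B,nl)→8580 …(+1); best=1080 via (A,hash)
  {ACD}: card=1600; try (D,hash)→1260, (C,hash)→1460, (D,merge)→2660, (D,nl_idx)→3380, (C,merge)→4860, (D,nl)→8580 …(+1); best=1260 via (D,hash)
  {ABCD}: card=8000; try (B,hash)→3060, (C,hash)→3560, (B,nl_idx)→17260, (B,merge)→20580, (C,merge)→25360, (B,nl)→33260 …(+1); best=3060 via (B,hash)

3060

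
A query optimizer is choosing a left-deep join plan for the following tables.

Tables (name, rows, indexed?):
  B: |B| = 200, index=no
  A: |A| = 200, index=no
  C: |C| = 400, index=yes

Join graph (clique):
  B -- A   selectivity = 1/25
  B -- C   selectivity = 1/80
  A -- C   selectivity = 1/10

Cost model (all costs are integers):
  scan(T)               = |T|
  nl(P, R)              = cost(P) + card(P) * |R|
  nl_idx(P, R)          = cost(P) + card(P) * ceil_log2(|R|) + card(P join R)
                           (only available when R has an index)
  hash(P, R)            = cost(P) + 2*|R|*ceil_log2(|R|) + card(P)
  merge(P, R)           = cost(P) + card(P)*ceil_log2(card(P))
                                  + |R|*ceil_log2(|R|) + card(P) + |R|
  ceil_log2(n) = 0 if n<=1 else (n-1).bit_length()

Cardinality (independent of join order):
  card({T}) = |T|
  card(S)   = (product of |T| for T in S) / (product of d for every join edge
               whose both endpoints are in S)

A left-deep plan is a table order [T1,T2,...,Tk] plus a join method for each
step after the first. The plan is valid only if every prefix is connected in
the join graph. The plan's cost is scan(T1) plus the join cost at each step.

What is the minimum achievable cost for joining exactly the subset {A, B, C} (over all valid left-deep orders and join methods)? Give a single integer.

7200

Selinger DP over subsets of {A,B,C}:
  {B}: scan cost=200, card=200
  {A}: scan cost=200, card=200
  {C}: scan cost=400, card=400
  {AB}: card=1600; try (B,hash)→3600, (A,hash)→3600, (B,merge)→3800, (A,merge)→3800, (B,nl)→40200, (A,nl)→40200; best=3600 via (B,hash)
  {BC}: card=1000; try (C,nl_idx)→3000, (B,hash)→4000, (C,merge)→6000, (B,merge)→6200, (C,hash)→7600, (C,nl)→80200 …(+1); best=3000 via (C,nl_idx)
  {AC}: card=8000; try (A,hash)→4000, (C,merge)→6000, (A,merge)→6200, (C,hash)→7600, (C,nl_idx)→10000, (C,nl)→80200 …(+1); best=4000 via (A,hash)
  {ABC}: card=800; try (A,hash)→7200, (C,hash)→12400, (B,hash)→15200, (A,merge)→15800, (C,nl_idx)→18800, (C,merge)→26800 …(+4); best=7200 via (A,hash)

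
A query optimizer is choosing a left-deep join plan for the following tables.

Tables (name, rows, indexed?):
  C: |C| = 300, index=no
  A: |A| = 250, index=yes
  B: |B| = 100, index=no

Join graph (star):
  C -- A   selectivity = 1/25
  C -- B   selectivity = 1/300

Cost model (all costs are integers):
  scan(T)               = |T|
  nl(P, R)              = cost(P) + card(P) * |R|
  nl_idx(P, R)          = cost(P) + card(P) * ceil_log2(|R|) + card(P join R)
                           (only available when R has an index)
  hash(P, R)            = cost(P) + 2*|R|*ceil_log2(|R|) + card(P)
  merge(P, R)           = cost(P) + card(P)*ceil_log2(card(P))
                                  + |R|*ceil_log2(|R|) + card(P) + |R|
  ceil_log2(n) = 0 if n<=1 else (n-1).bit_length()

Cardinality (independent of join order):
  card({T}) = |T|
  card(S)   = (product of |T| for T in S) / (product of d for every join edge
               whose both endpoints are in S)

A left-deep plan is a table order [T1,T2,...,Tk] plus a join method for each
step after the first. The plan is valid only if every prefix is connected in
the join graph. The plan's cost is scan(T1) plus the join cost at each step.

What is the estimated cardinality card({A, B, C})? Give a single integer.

1000

Tables in S: A(250), B(100), C(300)
Edges inside S: C-A(d=25), C-B(d=300)
numerator = 250 * 100 * 300 = 7500000
denominator = 25 * 300 = 7500
card(S) = 7500000 / 7500 = 1000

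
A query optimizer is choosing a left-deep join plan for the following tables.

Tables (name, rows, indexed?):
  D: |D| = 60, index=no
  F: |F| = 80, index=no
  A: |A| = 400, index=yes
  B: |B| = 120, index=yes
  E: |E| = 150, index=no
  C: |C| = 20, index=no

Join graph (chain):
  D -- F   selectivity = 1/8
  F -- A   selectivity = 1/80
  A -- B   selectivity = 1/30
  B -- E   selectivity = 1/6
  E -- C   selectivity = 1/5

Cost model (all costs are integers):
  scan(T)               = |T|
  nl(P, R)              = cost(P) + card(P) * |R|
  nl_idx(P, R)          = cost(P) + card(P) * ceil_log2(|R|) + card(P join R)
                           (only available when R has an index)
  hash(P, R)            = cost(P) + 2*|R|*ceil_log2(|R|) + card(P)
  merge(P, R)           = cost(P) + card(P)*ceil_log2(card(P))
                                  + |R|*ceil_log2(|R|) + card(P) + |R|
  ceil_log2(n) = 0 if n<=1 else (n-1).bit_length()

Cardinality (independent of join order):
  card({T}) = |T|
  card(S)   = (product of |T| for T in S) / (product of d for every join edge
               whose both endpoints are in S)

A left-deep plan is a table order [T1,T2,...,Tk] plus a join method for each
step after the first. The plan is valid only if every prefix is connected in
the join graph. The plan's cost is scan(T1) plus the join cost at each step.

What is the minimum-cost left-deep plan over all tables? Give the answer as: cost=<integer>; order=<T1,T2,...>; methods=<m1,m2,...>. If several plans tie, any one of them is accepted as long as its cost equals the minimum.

Selinger DP (subsets sized 1..n):
  {D}: scan cost=60, card=60
  {F}: scan cost=80, card=80
  {A}: scan cost=400, card=400
  {B}: scan cost=120, card=120
  {E}: scan cost=150, card=150
  {C}: scan cost=20, card=20
  {DF}: card=600; try (D,hash)→880, (F,merge)→1120, (D,merge)→1140, (F,hash)→1240, (F,nl)→4860, (D,nl)→4880; best=880 via (D,hash)
  {AF}: card=400; try (A,nl_idx)→1200, (F,hash)→1920, (A,merge)→4720, (F,merge)→5040, (A,hash)→7360, (A,nl)→32080 …(+1); best=1200 via (A,nl_idx)
  {AB}: card=1600; try (B,hash)→2480, (A,nl_idx)→2800, (B,nl_idx)→4800, (A,merge)→5080, (B,merge)→5360, (A,hash)→7440 …(+2); best=2480 via (B,hash)
  {BE}: card=3000; try (B,hash)→1980, (E,merge)→2430, (B,merge)→2460, (E,hash)→2640, (B,nl_idx)→4200, (E,nl)→18120 …(+1); best=1980 via (B,hash)
  {CE}: card=600; try (C,hash)→500, (E,merge)→1490, (C,merge)→1620, (E,hash)→2440, (E,nl)→3020, (C,nl)→3150; best=500 via (C,hash)
  {ADF}: card=3000; try (D,hash)→2320, (D,merge)→5620, (A,hash)→8680, (A,nl_idx)→9280, (A,merge)→11480, (D,nl)→25200 …(+1); best=2320 via (D,hash)
  {ABF}: card=1600; try (B,hash)→3280, (F,hash)→5200, (B,nl_idx)→5600, (B,merge)→6160, (F,merge)→22320, (B,nl)→49200 …(+1); best=3280 via (B,hash)
  {ABE}: card=40000; try (E,hash)→6480, (A,hash)→12180, (E,merge)→23030, (A,merge)→44980, (A,nl_idx)→68980, (E,nl)→242480 …(+1); best=6480 via (E,hash)
  {BCE}: card=12000; try (B,hash)→2780, (C,hash)→5180, (B,merge)→8060, (B,nl_idx)→16700, (C,merge)→41100, (C,nl)→61980 …(+1); best=2780 via (B,hash)
  {ABDF}: card=12000; try (D,hash)→5600, (B,hash)→7000, (D,merge)→22900, (B,nl_idx)→35320, (B,merge)→42280, (D,nl)→99280 …(+1); best=5600 via (D,hash)
  {ABEF}: card=40000; try (E,hash)→7280, (E,merge)→23830, (F,hash)→47600, (E,nl)→243280, (F,merge)→687120, (F,nl)→3206480; best=7280 via (E,hash)
  {ABCE}: card=160000; try (A,hash)→21980, (C,hash)→46680, (A,merge)→186780, (A,nl_idx)→270780, (C,merge)→686600, (C,nl)→806480 …(+1); best=21980 via (A,hash)
  {ABDEF}: card=300000; try (E,hash)→20000, (D,hash)→48000, (E,merge)→186950, (D,merge)→687700, (E,nl)→1805600, (D,nl)→2407280; best=20000 via (E,hash)
  {ABCEF}: card=160000; try (C,hash)→47480, (F,hash)→183100, (C,merge)→687400, (C,nl)→807280, (F,merge)→3062620, (F,nl)→12821980; best=47480 via (C,hash)
  {ABCDEF}: card=1200000; try (D,hash)→208200, (C,hash)→320200, (D,merge)→3087900, (C,nl)→6020000, (C,merge)→6020120, (D,nl)→9647480; best=208200 via (D,hash)

cost=208200; order=F,A,B,E,C,D; methods=nl_idx,hash,hash,hash,hash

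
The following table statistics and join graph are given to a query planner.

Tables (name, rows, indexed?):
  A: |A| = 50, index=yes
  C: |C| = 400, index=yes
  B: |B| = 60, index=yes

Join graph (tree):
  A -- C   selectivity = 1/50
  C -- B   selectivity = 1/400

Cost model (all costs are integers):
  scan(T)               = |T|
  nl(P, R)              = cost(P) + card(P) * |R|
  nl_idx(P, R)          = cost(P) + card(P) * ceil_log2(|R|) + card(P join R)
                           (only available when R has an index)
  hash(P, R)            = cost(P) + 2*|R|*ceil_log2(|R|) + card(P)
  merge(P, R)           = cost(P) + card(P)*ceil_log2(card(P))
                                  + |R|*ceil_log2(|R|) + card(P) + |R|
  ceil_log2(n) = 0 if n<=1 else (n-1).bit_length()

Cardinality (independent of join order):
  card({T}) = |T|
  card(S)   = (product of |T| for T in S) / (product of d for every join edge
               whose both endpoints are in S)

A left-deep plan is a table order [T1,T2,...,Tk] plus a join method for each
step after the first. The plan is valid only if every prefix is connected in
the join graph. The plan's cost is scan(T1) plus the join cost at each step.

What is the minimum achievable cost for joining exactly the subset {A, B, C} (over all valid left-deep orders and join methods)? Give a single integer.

1080

Selinger DP over subsets of {A,B,C}:
  {A}: scan cost=50, card=50
  {C}: scan cost=400, card=400
  {B}: scan cost=60, card=60
  {AC}: card=400; try (C,nl_idx)→900, (A,hash)→1400, (A,nl_idx)→3200, (C,merge)→4400, (A,merge)→4750, (C,hash)→7300 …(+2); best=900 via (C,nl_idx)
  {BC}: card=60; try (C,nl_idx)→660, (B,hash)→1520, (B,nl_idx)→2860, (C,merge)→4480, (B,merge)→4820, (C,hash)→7320 …(+2); best=660 via (C,nl_idx)
  {ABC}: card=60; try (A,nl_idx)→1080, (A,hash)→1320, (A,merge)→1430, (B,hash)→2020, (B,nl_idx)→3360, (A,nl)→3660 …(+2); best=1080 via (A,nl_idx)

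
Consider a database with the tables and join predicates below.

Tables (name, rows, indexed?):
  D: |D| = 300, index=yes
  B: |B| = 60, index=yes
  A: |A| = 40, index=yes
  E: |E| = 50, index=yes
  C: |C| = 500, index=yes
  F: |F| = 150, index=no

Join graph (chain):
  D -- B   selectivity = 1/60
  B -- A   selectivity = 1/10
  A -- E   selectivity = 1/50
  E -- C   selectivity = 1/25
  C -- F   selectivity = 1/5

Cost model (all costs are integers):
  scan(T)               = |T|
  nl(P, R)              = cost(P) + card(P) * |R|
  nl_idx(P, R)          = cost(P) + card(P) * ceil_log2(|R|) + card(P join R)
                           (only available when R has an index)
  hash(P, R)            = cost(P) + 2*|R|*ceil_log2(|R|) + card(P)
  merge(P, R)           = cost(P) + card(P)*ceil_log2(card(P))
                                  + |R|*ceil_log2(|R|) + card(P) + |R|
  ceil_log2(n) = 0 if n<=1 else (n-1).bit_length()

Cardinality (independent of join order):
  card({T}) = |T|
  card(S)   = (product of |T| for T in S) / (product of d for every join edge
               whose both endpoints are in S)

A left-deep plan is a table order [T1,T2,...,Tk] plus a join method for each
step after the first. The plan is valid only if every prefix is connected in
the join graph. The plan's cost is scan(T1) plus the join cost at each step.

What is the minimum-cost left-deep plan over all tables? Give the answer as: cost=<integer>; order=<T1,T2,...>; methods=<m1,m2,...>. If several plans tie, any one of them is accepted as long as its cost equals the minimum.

Selinger DP (subsets sized 1..n):
  {D}: scan cost=300, card=300
  {B}: scan cost=60, card=60
  {A}: scan cost=40, card=40
  {E}: scan cost=50, card=50
  {C}: scan cost=500, card=500
  {F}: scan cost=150, card=150
  {BD}: card=300; try (D,nl_idx)→900, (B,hash)→1320, (B,nl_idx)→2400, (D,merge)→3480, (B,merge)→3720, (D,hash)→5520 …(+2); best=900 via (D,nl_idx)
  {AB}: card=240; try (B,nl_idx)→520, (A,hash)→600, (A,nl_idx)→660, (B,merge)→740, (A,merge)→760, (B,hash)→800 …(+2); best=520 via (B,nl_idx)
  {AE}: card=40; try (E,nl_idx)→320, (A,nl_idx)→390, (A,hash)→580, (E,merge)→670, (E,hash)→680, (A,merge)→680 …(+2); best=320 via (E,nl_idx)
  {CE}: card=1000; try (C,nl_idx)→1500, (E,hash)→1600, (E,nl_idx)→4500, (C,merge)→5400, (E,merge)→5850, (C,hash)→9100 …(+2); best=1500 via (C,nl_idx)
  {CF}: card=15000; try (F,hash)→3400, (C,merge)→6500, (F,merge)→6850, (C,hash)→9300, (C,nl_idx)→16500, (C,nl)→75150 …(+1); best=3400 via (F,hash)
  {ABD}: card=1200; try (A,hash)→1680, (D,nl_idx)→3880, (A,nl_idx)→3900, (A,merge)→4180, (D,merge)→5680, (D,hash)→6160 …(+2); best=1680 via (A,hash)
  {ABE}: card=240; try (B,nl_idx)→800, (B,merge)→1020, (B,hash)→1080, (E,hash)→1360, (E,nl_idx)→2200, (B,nl)→2720 …(+2); best=800 via (B,nl_idx)
  {ACE}: card=800; try (C,nl_idx)→1480, (A,hash)→2980, (C,merge)→5600, (A,nl_idx)→8300, (C,hash)→9360, (A,merge)→12780 …(+2); best=1480 via (C,nl_idx)
  {CEF}: card=30000; try (F,hash)→4900, (F,merge)→13850, (E,hash)→19000, (E,nl_idx)→123400, (F,nl)→151500, (E,merge)→228750 …(+1); best=4900 via (F,hash)
  {ABDE}: card=1200; try (E,hash)→3480, (D,nl_idx)→4160, (D,merge)→5960, (D,hash)→6440, (E,nl_idx)→10080, (E,merge)→16430 …(+2); best=3480 via (E,hash)
  {ABCE}: card=4800; try (B,hash)→3000, (C,nl_idx)→7760, (C,merge)→7960, (C,hash)→10040, (B,merge)→10700, (B,nl_idx)→11080 …(+2); best=3000 via (B,hash)
  {ACEF}: card=24000; try (F,hash)→4680, (F,merge)→11630, (A,hash)→35380, (F,nl)→121480, (A,nl_idx)→208900, (A,merge)→485180 …(+1); best=4680 via (F,hash)
  {ABCDE}: card=24000; try (D,hash)→13200, (C,hash)→13680, (C,merge)→22880, (C,nl_idx)→38280, (D,nl_idx)→70200, (D,merge)→73200 …(+2); best=13200 via (D,hash)
  {ABCEF}: card=144000; try (F,hash)→10200, (B,hash)→29400, (F,merge)→71550, (B,nl_idx)→292680, (B,merge)→389100, (F,nl)→723000 …(+1); best=10200 via (F,hash)
  {ABCDEF}: card=720000; try (F,hash)→39600, (D,hash)→159600, (F,merge)→398550, (D,nl_idx)→2026200, (D,merge)→2749200, (F,nl)→3613200 …(+1); best=39600 via (F,hash)

cost=39600; order=A,E,C,B,D,F; methods=nl_idx,nl_idx,hash,hash,hash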